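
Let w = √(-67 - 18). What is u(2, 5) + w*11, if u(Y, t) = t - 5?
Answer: 11*I*√85 ≈ 101.42*I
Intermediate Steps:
u(Y, t) = -5 + t
w = I*√85 (w = √(-85) = I*√85 ≈ 9.2195*I)
u(2, 5) + w*11 = (-5 + 5) + (I*√85)*11 = 0 + 11*I*√85 = 11*I*√85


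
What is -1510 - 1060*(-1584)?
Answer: 1677530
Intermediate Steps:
-1510 - 1060*(-1584) = -1510 + 1679040 = 1677530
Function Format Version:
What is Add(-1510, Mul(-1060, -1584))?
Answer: 1677530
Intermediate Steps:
Add(-1510, Mul(-1060, -1584)) = Add(-1510, 1679040) = 1677530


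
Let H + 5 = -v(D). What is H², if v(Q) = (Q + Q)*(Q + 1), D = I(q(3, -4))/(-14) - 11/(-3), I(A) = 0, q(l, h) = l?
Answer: 124609/81 ≈ 1538.4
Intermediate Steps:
D = 11/3 (D = 0/(-14) - 11/(-3) = 0*(-1/14) - 11*(-⅓) = 0 + 11/3 = 11/3 ≈ 3.6667)
v(Q) = 2*Q*(1 + Q) (v(Q) = (2*Q)*(1 + Q) = 2*Q*(1 + Q))
H = -353/9 (H = -5 - 2*11*(1 + 11/3)/3 = -5 - 2*11*14/(3*3) = -5 - 1*308/9 = -5 - 308/9 = -353/9 ≈ -39.222)
H² = (-353/9)² = 124609/81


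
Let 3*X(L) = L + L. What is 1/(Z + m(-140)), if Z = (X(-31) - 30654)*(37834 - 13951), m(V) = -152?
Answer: -1/732603216 ≈ -1.3650e-9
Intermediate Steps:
X(L) = 2*L/3 (X(L) = (L + L)/3 = (2*L)/3 = 2*L/3)
Z = -732603064 (Z = ((⅔)*(-31) - 30654)*(37834 - 13951) = (-62/3 - 30654)*23883 = -92024/3*23883 = -732603064)
1/(Z + m(-140)) = 1/(-732603064 - 152) = 1/(-732603216) = -1/732603216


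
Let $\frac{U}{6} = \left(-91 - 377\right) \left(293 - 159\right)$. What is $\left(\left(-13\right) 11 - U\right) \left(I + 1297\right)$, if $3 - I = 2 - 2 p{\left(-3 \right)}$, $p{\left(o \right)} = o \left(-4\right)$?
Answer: $497242538$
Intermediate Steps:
$p{\left(o \right)} = - 4 o$
$U = -376272$ ($U = 6 \left(-91 - 377\right) \left(293 - 159\right) = 6 \left(\left(-468\right) 134\right) = 6 \left(-62712\right) = -376272$)
$I = 25$ ($I = 3 - \left(2 - 2 \left(\left(-4\right) \left(-3\right)\right)\right) = 3 - \left(2 - 24\right) = 3 - -22 = 3 + 22 = 25$)
$\left(\left(-13\right) 11 - U\right) \left(I + 1297\right) = \left(\left(-13\right) 11 - -376272\right) \left(25 + 1297\right) = \left(-143 + 376272\right) 1322 = 376129 \cdot 1322 = 497242538$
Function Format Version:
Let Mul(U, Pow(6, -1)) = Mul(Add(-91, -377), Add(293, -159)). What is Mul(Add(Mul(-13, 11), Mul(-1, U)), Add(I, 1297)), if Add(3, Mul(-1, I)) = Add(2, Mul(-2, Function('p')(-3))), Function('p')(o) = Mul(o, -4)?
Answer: 497242538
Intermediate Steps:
Function('p')(o) = Mul(-4, o)
U = -376272 (U = Mul(6, Mul(Add(-91, -377), Add(293, -159))) = Mul(6, Mul(-468, 134)) = Mul(6, -62712) = -376272)
I = 25 (I = Add(3, Mul(-1, Add(2, Mul(-2, Mul(-4, -3))))) = Add(3, Mul(-1, Add(2, Mul(-2, 12)))) = Add(3, Mul(-1, Add(2, -24))) = Add(3, Mul(-1, -22)) = Add(3, 22) = 25)
Mul(Add(Mul(-13, 11), Mul(-1, U)), Add(I, 1297)) = Mul(Add(Mul(-13, 11), Mul(-1, -376272)), Add(25, 1297)) = Mul(Add(-143, 376272), 1322) = Mul(376129, 1322) = 497242538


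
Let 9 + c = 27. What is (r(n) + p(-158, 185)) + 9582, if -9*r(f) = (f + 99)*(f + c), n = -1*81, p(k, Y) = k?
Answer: 9550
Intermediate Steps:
c = 18 (c = -9 + 27 = 18)
n = -81
r(f) = -(18 + f)*(99 + f)/9 (r(f) = -(f + 99)*(f + 18)/9 = -(99 + f)*(18 + f)/9 = -(18 + f)*(99 + f)/9)
(r(n) + p(-158, 185)) + 9582 = ((-198 - 13*(-81) - 1/9*(-81)**2) - 158) + 9582 = ((-198 + 1053 - 1/9*6561) - 158) + 9582 = ((-198 + 1053 - 729) - 158) + 9582 = (126 - 158) + 9582 = -32 + 9582 = 9550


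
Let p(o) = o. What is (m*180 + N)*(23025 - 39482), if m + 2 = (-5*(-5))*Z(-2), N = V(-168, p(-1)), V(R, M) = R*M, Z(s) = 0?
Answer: 3159744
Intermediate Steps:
V(R, M) = M*R
N = 168 (N = -1*(-168) = 168)
m = -2 (m = -2 - 5*(-5)*0 = -2 + 25*0 = -2 + 0 = -2)
(m*180 + N)*(23025 - 39482) = (-2*180 + 168)*(23025 - 39482) = (-360 + 168)*(-16457) = -192*(-16457) = 3159744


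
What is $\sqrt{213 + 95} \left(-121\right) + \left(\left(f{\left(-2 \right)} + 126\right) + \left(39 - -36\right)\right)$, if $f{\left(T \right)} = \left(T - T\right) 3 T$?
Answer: $201 - 242 \sqrt{77} \approx -1922.5$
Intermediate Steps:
$f{\left(T \right)} = 0$ ($f{\left(T \right)} = 0 \cdot 3 T = 0 T = 0$)
$\sqrt{213 + 95} \left(-121\right) + \left(\left(f{\left(-2 \right)} + 126\right) + \left(39 - -36\right)\right) = \sqrt{213 + 95} \left(-121\right) + \left(\left(0 + 126\right) + \left(39 - -36\right)\right) = \sqrt{308} \left(-121\right) + \left(126 + \left(39 + 36\right)\right) = 2 \sqrt{77} \left(-121\right) + \left(126 + 75\right) = - 242 \sqrt{77} + 201 = 201 - 242 \sqrt{77}$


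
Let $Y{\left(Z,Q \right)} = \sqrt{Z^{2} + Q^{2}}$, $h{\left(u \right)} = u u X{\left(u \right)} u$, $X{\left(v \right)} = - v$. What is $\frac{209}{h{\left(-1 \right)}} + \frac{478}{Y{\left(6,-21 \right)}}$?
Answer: $-209 + \frac{478 \sqrt{53}}{159} \approx -187.11$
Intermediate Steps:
$h{\left(u \right)} = - u^{4}$ ($h{\left(u \right)} = u u \left(- u\right) u = u^{2} \left(- u\right) u = - u^{3} u = - u^{4}$)
$Y{\left(Z,Q \right)} = \sqrt{Q^{2} + Z^{2}}$
$\frac{209}{h{\left(-1 \right)}} + \frac{478}{Y{\left(6,-21 \right)}} = \frac{209}{\left(-1\right) \left(-1\right)^{4}} + \frac{478}{\sqrt{\left(-21\right)^{2} + 6^{2}}} = \frac{209}{\left(-1\right) 1} + \frac{478}{\sqrt{441 + 36}} = \frac{209}{-1} + \frac{478}{\sqrt{477}} = 209 \left(-1\right) + \frac{478}{3 \sqrt{53}} = -209 + 478 \frac{\sqrt{53}}{159} = -209 + \frac{478 \sqrt{53}}{159}$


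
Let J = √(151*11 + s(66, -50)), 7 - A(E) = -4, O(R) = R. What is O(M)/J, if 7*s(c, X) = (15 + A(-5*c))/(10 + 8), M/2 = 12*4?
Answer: 72*√45787/6541 ≈ 2.3554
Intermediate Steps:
M = 96 (M = 2*(12*4) = 2*48 = 96)
A(E) = 11 (A(E) = 7 - 1*(-4) = 7 + 4 = 11)
s(c, X) = 13/63 (s(c, X) = ((15 + 11)/(10 + 8))/7 = (26/18)/7 = (26*(1/18))/7 = (⅐)*(13/9) = 13/63)
J = 4*√45787/21 (J = √(151*11 + 13/63) = √(1661 + 13/63) = √(104656/63) = 4*√45787/21 ≈ 40.758)
O(M)/J = 96/((4*√45787/21)) = 96*(3*√45787/26164) = 72*√45787/6541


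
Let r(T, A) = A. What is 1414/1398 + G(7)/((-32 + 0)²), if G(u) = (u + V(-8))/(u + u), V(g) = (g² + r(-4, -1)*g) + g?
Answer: 10185181/10020864 ≈ 1.0164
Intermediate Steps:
V(g) = g² (V(g) = (g² - g) + g = g²)
G(u) = (64 + u)/(2*u) (G(u) = (u + (-8)²)/(u + u) = (u + 64)/((2*u)) = (64 + u)*(1/(2*u)) = (64 + u)/(2*u))
1414/1398 + G(7)/((-32 + 0)²) = 1414/1398 + ((½)*(64 + 7)/7)/((-32 + 0)²) = 1414*(1/1398) + ((½)*(⅐)*71)/((-32)²) = 707/699 + (71/14)/1024 = 707/699 + (71/14)*(1/1024) = 707/699 + 71/14336 = 10185181/10020864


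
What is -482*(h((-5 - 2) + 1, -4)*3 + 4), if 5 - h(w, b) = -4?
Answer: -14942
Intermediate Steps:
h(w, b) = 9 (h(w, b) = 5 - 1*(-4) = 5 + 4 = 9)
-482*(h((-5 - 2) + 1, -4)*3 + 4) = -482*(9*3 + 4) = -482*(27 + 4) = -482*31 = -14942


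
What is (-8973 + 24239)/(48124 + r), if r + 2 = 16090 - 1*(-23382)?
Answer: 7633/43797 ≈ 0.17428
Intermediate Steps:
r = 39470 (r = -2 + (16090 - 1*(-23382)) = -2 + (16090 + 23382) = -2 + 39472 = 39470)
(-8973 + 24239)/(48124 + r) = (-8973 + 24239)/(48124 + 39470) = 15266/87594 = 15266*(1/87594) = 7633/43797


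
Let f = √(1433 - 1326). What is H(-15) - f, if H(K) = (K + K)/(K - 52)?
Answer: 30/67 - √107 ≈ -9.8963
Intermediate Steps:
f = √107 ≈ 10.344
H(K) = 2*K/(-52 + K) (H(K) = (2*K)/(-52 + K) = 2*K/(-52 + K))
H(-15) - f = 2*(-15)/(-52 - 15) - √107 = 2*(-15)/(-67) - √107 = 2*(-15)*(-1/67) - √107 = 30/67 - √107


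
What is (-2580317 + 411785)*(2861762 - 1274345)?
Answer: -3442364561844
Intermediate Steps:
(-2580317 + 411785)*(2861762 - 1274345) = -2168532*1587417 = -3442364561844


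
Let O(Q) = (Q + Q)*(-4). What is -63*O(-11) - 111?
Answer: -5655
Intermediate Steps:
O(Q) = -8*Q (O(Q) = (2*Q)*(-4) = -8*Q)
-63*O(-11) - 111 = -(-504)*(-11) - 111 = -63*88 - 111 = -5544 - 111 = -5655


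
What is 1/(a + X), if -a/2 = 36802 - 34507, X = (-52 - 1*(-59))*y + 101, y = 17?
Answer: -1/4370 ≈ -0.00022883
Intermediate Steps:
X = 220 (X = (-52 - 1*(-59))*17 + 101 = (-52 + 59)*17 + 101 = 7*17 + 101 = 119 + 101 = 220)
a = -4590 (a = -2*(36802 - 34507) = -2*2295 = -4590)
1/(a + X) = 1/(-4590 + 220) = 1/(-4370) = -1/4370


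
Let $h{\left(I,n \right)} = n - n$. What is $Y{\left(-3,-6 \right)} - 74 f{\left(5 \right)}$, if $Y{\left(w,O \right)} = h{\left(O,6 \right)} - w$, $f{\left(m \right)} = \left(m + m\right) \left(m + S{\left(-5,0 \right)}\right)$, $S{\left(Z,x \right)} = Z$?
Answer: $3$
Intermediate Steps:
$h{\left(I,n \right)} = 0$
$f{\left(m \right)} = 2 m \left(-5 + m\right)$ ($f{\left(m \right)} = \left(m + m\right) \left(m - 5\right) = 2 m \left(-5 + m\right)$)
$Y{\left(w,O \right)} = - w$ ($Y{\left(w,O \right)} = 0 - w = - w$)
$Y{\left(-3,-6 \right)} - 74 f{\left(5 \right)} = \left(-1\right) \left(-3\right) - 74 \cdot 2 \cdot 5 \left(-5 + 5\right) = 3 - 74 \cdot 2 \cdot 5 \cdot 0 = 3 - 0 = 3 + 0 = 3$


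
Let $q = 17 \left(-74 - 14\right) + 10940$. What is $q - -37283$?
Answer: $46727$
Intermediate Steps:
$q = 9444$ ($q = 17 \left(-88\right) + 10940 = -1496 + 10940 = 9444$)
$q - -37283 = 9444 - -37283 = 9444 + 37283 = 46727$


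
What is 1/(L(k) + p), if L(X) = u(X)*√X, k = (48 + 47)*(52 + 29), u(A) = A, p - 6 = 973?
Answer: -979/455643268934 + 69255*√95/455643268934 ≈ 1.4793e-6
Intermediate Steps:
p = 979 (p = 6 + 973 = 979)
k = 7695 (k = 95*81 = 7695)
L(X) = X^(3/2) (L(X) = X*√X = X^(3/2))
1/(L(k) + p) = 1/(7695^(3/2) + 979) = 1/(69255*√95 + 979) = 1/(979 + 69255*√95)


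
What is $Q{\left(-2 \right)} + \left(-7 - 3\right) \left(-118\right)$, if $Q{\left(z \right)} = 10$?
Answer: $1190$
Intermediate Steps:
$Q{\left(-2 \right)} + \left(-7 - 3\right) \left(-118\right) = 10 + \left(-7 - 3\right) \left(-118\right) = 10 - -1180 = 10 + 1180 = 1190$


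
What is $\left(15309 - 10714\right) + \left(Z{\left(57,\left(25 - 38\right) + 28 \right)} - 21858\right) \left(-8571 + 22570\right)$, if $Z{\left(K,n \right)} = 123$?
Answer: $-304263670$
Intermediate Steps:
$\left(15309 - 10714\right) + \left(Z{\left(57,\left(25 - 38\right) + 28 \right)} - 21858\right) \left(-8571 + 22570\right) = \left(15309 - 10714\right) + \left(123 - 21858\right) \left(-8571 + 22570\right) = 4595 - 304268265 = -304263670$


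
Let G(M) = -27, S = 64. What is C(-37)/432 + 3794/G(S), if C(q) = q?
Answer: -6749/48 ≈ -140.60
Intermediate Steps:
C(-37)/432 + 3794/G(S) = -37/432 + 3794/(-27) = -37*1/432 + 3794*(-1/27) = -37/432 - 3794/27 = -6749/48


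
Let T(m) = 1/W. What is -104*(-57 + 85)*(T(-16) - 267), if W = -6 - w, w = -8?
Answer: 776048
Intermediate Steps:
W = 2 (W = -6 - 1*(-8) = -6 + 8 = 2)
T(m) = ½ (T(m) = 1/2 = ½)
-104*(-57 + 85)*(T(-16) - 267) = -104*(-57 + 85)*(½ - 267) = -2912*(-533)/2 = -104*(-7462) = 776048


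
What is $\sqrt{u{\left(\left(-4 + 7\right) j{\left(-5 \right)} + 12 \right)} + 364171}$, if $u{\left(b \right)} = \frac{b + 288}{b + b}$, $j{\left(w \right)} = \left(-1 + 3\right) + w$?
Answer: $\frac{\sqrt{1456878}}{2} \approx 603.51$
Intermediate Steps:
$j{\left(w \right)} = 2 + w$
$u{\left(b \right)} = \frac{288 + b}{2 b}$
$\sqrt{u{\left(\left(-4 + 7\right) j{\left(-5 \right)} + 12 \right)} + 364171} = \sqrt{\frac{288 + \left(\left(-4 + 7\right) \left(2 - 5\right) + 12\right)}{2 \left(\left(-4 + 7\right) \left(2 - 5\right) + 12\right)} + 364171} = \sqrt{\frac{288 + \left(3 \left(-3\right) + 12\right)}{2 \left(3 \left(-3\right) + 12\right)} + 364171} = \sqrt{\frac{288 + \left(-9 + 12\right)}{2 \left(-9 + 12\right)} + 364171} = \sqrt{\frac{288 + 3}{2 \cdot 3} + 364171} = \sqrt{\frac{1}{2} \cdot \frac{1}{3} \cdot 291 + 364171} = \sqrt{\frac{97}{2} + 364171} = \sqrt{\frac{728439}{2}} = \frac{\sqrt{1456878}}{2}$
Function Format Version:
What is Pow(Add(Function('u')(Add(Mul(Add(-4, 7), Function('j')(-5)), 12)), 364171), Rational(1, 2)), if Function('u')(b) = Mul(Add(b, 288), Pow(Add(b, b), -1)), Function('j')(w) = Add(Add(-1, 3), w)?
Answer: Mul(Rational(1, 2), Pow(1456878, Rational(1, 2))) ≈ 603.51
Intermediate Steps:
Function('j')(w) = Add(2, w)
Function('u')(b) = Mul(Rational(1, 2), Pow(b, -1), Add(288, b)) (Function('u')(b) = Mul(Add(288, b), Pow(Mul(2, b), -1)) = Mul(Add(288, b), Mul(Rational(1, 2), Pow(b, -1))) = Mul(Rational(1, 2), Pow(b, -1), Add(288, b)))
Pow(Add(Function('u')(Add(Mul(Add(-4, 7), Function('j')(-5)), 12)), 364171), Rational(1, 2)) = Pow(Add(Mul(Rational(1, 2), Pow(Add(Mul(Add(-4, 7), Add(2, -5)), 12), -1), Add(288, Add(Mul(Add(-4, 7), Add(2, -5)), 12))), 364171), Rational(1, 2)) = Pow(Add(Mul(Rational(1, 2), Pow(Add(Mul(3, -3), 12), -1), Add(288, Add(Mul(3, -3), 12))), 364171), Rational(1, 2)) = Pow(Add(Mul(Rational(1, 2), Pow(Add(-9, 12), -1), Add(288, Add(-9, 12))), 364171), Rational(1, 2)) = Pow(Add(Mul(Rational(1, 2), Pow(3, -1), Add(288, 3)), 364171), Rational(1, 2)) = Pow(Add(Mul(Rational(1, 2), Rational(1, 3), 291), 364171), Rational(1, 2)) = Pow(Add(Rational(97, 2), 364171), Rational(1, 2)) = Pow(Rational(728439, 2), Rational(1, 2)) = Mul(Rational(1, 2), Pow(1456878, Rational(1, 2)))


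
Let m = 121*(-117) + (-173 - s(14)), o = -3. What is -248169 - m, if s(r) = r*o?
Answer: -233881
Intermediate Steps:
s(r) = -3*r (s(r) = r*(-3) = -3*r)
m = -14288 (m = 121*(-117) + (-173 - (-3)*14) = -14157 + (-173 - 1*(-42)) = -14157 + (-173 + 42) = -14157 - 131 = -14288)
-248169 - m = -248169 - 1*(-14288) = -248169 + 14288 = -233881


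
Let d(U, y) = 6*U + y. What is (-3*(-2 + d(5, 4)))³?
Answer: -884736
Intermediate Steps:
d(U, y) = y + 6*U
(-3*(-2 + d(5, 4)))³ = (-3*(-2 + (4 + 6*5)))³ = (-3*(-2 + (4 + 30)))³ = (-3*(-2 + 34))³ = (-3*32)³ = (-96)³ = -884736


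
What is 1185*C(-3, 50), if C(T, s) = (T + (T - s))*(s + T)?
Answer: -3118920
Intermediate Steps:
C(T, s) = (T + s)*(-s + 2*T) (C(T, s) = (-s + 2*T)*(T + s) = (T + s)*(-s + 2*T))
1185*C(-3, 50) = 1185*(-1*50² + 2*(-3)² - 3*50) = 1185*(-1*2500 + 2*9 - 150) = 1185*(-2500 + 18 - 150) = 1185*(-2632) = -3118920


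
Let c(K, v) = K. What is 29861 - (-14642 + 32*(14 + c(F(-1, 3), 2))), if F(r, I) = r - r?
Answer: 44055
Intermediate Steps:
F(r, I) = 0
29861 - (-14642 + 32*(14 + c(F(-1, 3), 2))) = 29861 - (-14642 + 32*(14 + 0)) = 29861 - (-14642 + 32*14) = 29861 - (-14642 + 448) = 29861 - 1*(-14194) = 29861 + 14194 = 44055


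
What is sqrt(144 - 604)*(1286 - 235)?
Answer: 2102*I*sqrt(115) ≈ 22541.0*I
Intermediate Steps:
sqrt(144 - 604)*(1286 - 235) = sqrt(-460)*1051 = (2*I*sqrt(115))*1051 = 2102*I*sqrt(115)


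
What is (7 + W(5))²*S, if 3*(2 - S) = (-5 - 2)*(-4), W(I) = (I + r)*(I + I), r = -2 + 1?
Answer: -48598/3 ≈ -16199.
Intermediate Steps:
r = -1
W(I) = 2*I*(-1 + I) (W(I) = (I - 1)*(I + I) = (-1 + I)*(2*I) = 2*I*(-1 + I))
S = -22/3 (S = 2 - (-5 - 2)*(-4)/3 = 2 - (-7)*(-4)/3 = 2 - ⅓*28 = 2 - 28/3 = -22/3 ≈ -7.3333)
(7 + W(5))²*S = (7 + 2*5*(-1 + 5))²*(-22/3) = (7 + 2*5*4)²*(-22/3) = (7 + 40)²*(-22/3) = 47²*(-22/3) = 2209*(-22/3) = -48598/3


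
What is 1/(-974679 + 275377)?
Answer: -1/699302 ≈ -1.4300e-6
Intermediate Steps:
1/(-974679 + 275377) = 1/(-699302) = -1/699302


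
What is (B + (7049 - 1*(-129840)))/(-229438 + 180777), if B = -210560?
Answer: 73671/48661 ≈ 1.5140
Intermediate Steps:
(B + (7049 - 1*(-129840)))/(-229438 + 180777) = (-210560 + (7049 - 1*(-129840)))/(-229438 + 180777) = (-210560 + (7049 + 129840))/(-48661) = (-210560 + 136889)*(-1/48661) = -73671*(-1/48661) = 73671/48661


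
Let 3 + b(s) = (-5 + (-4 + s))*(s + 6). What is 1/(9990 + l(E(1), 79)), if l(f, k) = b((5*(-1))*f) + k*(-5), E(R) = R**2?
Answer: 1/9578 ≈ 0.00010441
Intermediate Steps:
b(s) = -3 + (-9 + s)*(6 + s) (b(s) = -3 + (-5 + (-4 + s))*(s + 6) = -3 + (-9 + s)*(6 + s))
l(f, k) = -57 - 5*k + 15*f + 25*f**2 (l(f, k) = (-57 + ((5*(-1))*f)**2 - 3*5*(-1)*f) + k*(-5) = (-57 + (-5*f)**2 - (-15)*f) - 5*k = (-57 + 25*f**2 + 15*f) - 5*k = (-57 + 15*f + 25*f**2) - 5*k = -57 - 5*k + 15*f + 25*f**2)
1/(9990 + l(E(1), 79)) = 1/(9990 + (-57 - 5*79 + 15*1**2 + 25*(1**2)**2)) = 1/(9990 + (-57 - 395 + 15*1 + 25*1**2)) = 1/(9990 + (-57 - 395 + 15 + 25*1)) = 1/(9990 + (-57 - 395 + 15 + 25)) = 1/(9990 - 412) = 1/9578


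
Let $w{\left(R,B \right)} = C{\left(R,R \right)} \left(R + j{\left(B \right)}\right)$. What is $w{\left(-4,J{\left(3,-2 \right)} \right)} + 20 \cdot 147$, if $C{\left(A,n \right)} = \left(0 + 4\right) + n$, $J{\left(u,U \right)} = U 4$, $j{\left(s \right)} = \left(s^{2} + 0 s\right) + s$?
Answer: $2940$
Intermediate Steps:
$j{\left(s \right)} = s + s^{2}$ ($j{\left(s \right)} = \left(s^{2} + 0\right) + s = s^{2} + s = s + s^{2}$)
$J{\left(u,U \right)} = 4 U$
$C{\left(A,n \right)} = 4 + n$
$w{\left(R,B \right)} = \left(4 + R\right) \left(R + B \left(1 + B\right)\right)$
$w{\left(-4,J{\left(3,-2 \right)} \right)} + 20 \cdot 147 = \left(4 - 4\right) \left(-4 + 4 \left(-2\right) \left(1 + 4 \left(-2\right)\right)\right) + 20 \cdot 147 = 0 \left(-4 - 8 \left(1 - 8\right)\right) + 2940 = 0 \left(-4 - -56\right) + 2940 = 0 \left(-4 + 56\right) + 2940 = 0 \cdot 52 + 2940 = 0 + 2940 = 2940$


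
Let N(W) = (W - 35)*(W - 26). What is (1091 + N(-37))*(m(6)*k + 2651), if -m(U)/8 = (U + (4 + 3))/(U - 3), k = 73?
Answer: 2031347/3 ≈ 6.7712e+5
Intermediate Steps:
N(W) = (-35 + W)*(-26 + W)
m(U) = -8*(7 + U)/(-3 + U) (m(U) = -8*(U + (4 + 3))/(U - 3) = -8*(U + 7)/(-3 + U) = -8*(7 + U)/(-3 + U))
(1091 + N(-37))*(m(6)*k + 2651) = (1091 + (910 + (-37)**2 - 61*(-37)))*((8*(-7 - 1*6)/(-3 + 6))*73 + 2651) = (1091 + (910 + 1369 + 2257))*((8*(-7 - 6)/3)*73 + 2651) = (1091 + 4536)*((8*(1/3)*(-13))*73 + 2651) = 5627*(-104/3*73 + 2651) = 5627*(-7592/3 + 2651) = 5627*(361/3) = 2031347/3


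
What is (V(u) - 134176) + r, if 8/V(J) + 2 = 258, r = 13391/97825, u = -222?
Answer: -60003432009/447200 ≈ -1.3418e+5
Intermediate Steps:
r = 1913/13975 (r = 13391*(1/97825) = 1913/13975 ≈ 0.13689)
V(J) = 1/32 (V(J) = 8/(-2 + 258) = 8/256 = 8*(1/256) = 1/32)
(V(u) - 134176) + r = (1/32 - 134176) + 1913/13975 = -4293631/32 + 1913/13975 = -60003432009/447200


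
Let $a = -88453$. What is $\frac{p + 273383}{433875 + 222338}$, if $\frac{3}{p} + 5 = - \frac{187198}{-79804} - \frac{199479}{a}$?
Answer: $\frac{385058833031557}{924298731875125} \approx 0.4166$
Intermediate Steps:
$p = - \frac{10588354818}{1408534625}$ ($p = \frac{3}{-5 - \left(- \frac{199479}{88453} - \frac{93599}{39902}\right)} = \frac{3}{-5 - - \frac{16238723405}{3529451606}} = \frac{3}{-5 + \left(\frac{93599}{39902} + \frac{199479}{88453}\right)} = \frac{3}{-5 + \frac{16238723405}{3529451606}} = \frac{3}{- \frac{1408534625}{3529451606}} = 3 \left(- \frac{3529451606}{1408534625}\right) = - \frac{10588354818}{1408534625} \approx -7.5173$)
$\frac{p + 273383}{433875 + 222338} = \frac{- \frac{10588354818}{1408534625} + 273383}{433875 + 222338} = \frac{385058833031557}{1408534625 \cdot 656213} = \frac{385058833031557}{1408534625} \cdot \frac{1}{656213} = \frac{385058833031557}{924298731875125}$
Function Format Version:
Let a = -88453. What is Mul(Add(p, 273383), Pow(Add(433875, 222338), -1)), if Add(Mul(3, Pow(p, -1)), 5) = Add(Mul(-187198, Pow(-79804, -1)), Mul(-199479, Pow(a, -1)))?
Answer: Rational(385058833031557, 924298731875125) ≈ 0.41660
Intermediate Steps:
p = Rational(-10588354818, 1408534625) (p = Mul(3, Pow(Add(-5, Add(Mul(-187198, Pow(-79804, -1)), Mul(-199479, Pow(-88453, -1)))), -1)) = Mul(3, Pow(Add(-5, Add(Mul(-187198, Rational(-1, 79804)), Mul(-199479, Rational(-1, 88453)))), -1)) = Mul(3, Pow(Add(-5, Add(Rational(93599, 39902), Rational(199479, 88453))), -1)) = Mul(3, Pow(Add(-5, Rational(16238723405, 3529451606)), -1)) = Mul(3, Pow(Rational(-1408534625, 3529451606), -1)) = Mul(3, Rational(-3529451606, 1408534625)) = Rational(-10588354818, 1408534625) ≈ -7.5173)
Mul(Add(p, 273383), Pow(Add(433875, 222338), -1)) = Mul(Add(Rational(-10588354818, 1408534625), 273383), Pow(Add(433875, 222338), -1)) = Mul(Rational(385058833031557, 1408534625), Pow(656213, -1)) = Mul(Rational(385058833031557, 1408534625), Rational(1, 656213)) = Rational(385058833031557, 924298731875125)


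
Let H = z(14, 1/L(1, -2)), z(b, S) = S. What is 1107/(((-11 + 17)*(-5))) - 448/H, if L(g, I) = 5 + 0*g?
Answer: -22769/10 ≈ -2276.9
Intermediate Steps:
L(g, I) = 5 (L(g, I) = 5 + 0 = 5)
H = ⅕ (H = 1/5 = ⅕ ≈ 0.20000)
1107/(((-11 + 17)*(-5))) - 448/H = 1107/(((-11 + 17)*(-5))) - 448/⅕ = 1107/((6*(-5))) - 448*5 = 1107/(-30) - 2240 = 1107*(-1/30) - 2240 = -369/10 - 2240 = -22769/10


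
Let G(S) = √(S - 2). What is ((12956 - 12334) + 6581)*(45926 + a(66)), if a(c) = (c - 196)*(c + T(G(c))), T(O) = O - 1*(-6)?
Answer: 255893778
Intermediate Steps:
G(S) = √(-2 + S)
T(O) = 6 + O (T(O) = O + 6 = 6 + O)
a(c) = (-196 + c)*(6 + c + √(-2 + c)) (a(c) = (c - 196)*(c + (6 + √(-2 + c))) = (-196 + c)*(6 + c + √(-2 + c)))
((12956 - 12334) + 6581)*(45926 + a(66)) = ((12956 - 12334) + 6581)*(45926 + (-1176 + 66² - 196*√(-2 + 66) - 190*66 + 66*√(-2 + 66))) = (622 + 6581)*(45926 + (-1176 + 4356 - 196*√64 - 12540 + 66*√64)) = 7203*(45926 + (-1176 + 4356 - 196*8 - 12540 + 66*8)) = 7203*(45926 + (-1176 + 4356 - 1568 - 12540 + 528)) = 7203*(45926 - 10400) = 7203*35526 = 255893778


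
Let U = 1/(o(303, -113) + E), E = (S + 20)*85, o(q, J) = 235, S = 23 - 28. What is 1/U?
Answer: 1510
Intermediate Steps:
S = -5
E = 1275 (E = (-5 + 20)*85 = 15*85 = 1275)
U = 1/1510 (U = 1/(235 + 1275) = 1/1510 ≈ 0.00066225)
1/U = 1/(1/1510) = 1510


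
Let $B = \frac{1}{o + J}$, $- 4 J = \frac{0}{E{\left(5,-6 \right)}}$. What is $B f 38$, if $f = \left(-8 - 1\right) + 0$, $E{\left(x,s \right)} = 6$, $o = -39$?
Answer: $\frac{114}{13} \approx 8.7692$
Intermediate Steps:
$J = 0$ ($J = - \frac{0 \cdot \frac{1}{6}}{4} = \left(- \frac{1}{4}\right) 0 = 0$)
$f = -9$ ($f = -9 + 0 = -9$)
$B = - \frac{1}{39}$ ($B = \frac{1}{-39 + 0} = \frac{1}{-39} = - \frac{1}{39} \approx -0.025641$)
$B f 38 = \left(- \frac{1}{39}\right) \left(-9\right) 38 = \frac{3}{13} \cdot 38 = \frac{114}{13}$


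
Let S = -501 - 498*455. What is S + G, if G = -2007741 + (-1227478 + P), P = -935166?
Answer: -4397476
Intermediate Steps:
G = -4170385 (G = -2007741 + (-1227478 - 935166) = -2007741 - 2162644 = -4170385)
S = -227091 (S = -501 - 226590 = -227091)
S + G = -227091 - 4170385 = -4397476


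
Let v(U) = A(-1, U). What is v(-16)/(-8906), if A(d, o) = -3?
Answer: 3/8906 ≈ 0.00033685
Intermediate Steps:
v(U) = -3
v(-16)/(-8906) = -3/(-8906) = -3*(-1/8906) = 3/8906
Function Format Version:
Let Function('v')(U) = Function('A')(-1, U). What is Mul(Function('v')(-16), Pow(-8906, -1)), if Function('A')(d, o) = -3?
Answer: Rational(3, 8906) ≈ 0.00033685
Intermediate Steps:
Function('v')(U) = -3
Mul(Function('v')(-16), Pow(-8906, -1)) = Mul(-3, Pow(-8906, -1)) = Mul(-3, Rational(-1, 8906)) = Rational(3, 8906)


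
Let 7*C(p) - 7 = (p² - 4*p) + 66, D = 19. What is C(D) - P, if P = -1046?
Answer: 7680/7 ≈ 1097.1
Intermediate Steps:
C(p) = 73/7 - 4*p/7 + p²/7 (C(p) = 1 + ((p² - 4*p) + 66)/7 = 1 + (66 + p² - 4*p)/7 = 1 + (66/7 - 4*p/7 + p²/7) = 73/7 - 4*p/7 + p²/7)
C(D) - P = (73/7 - 4/7*19 + (⅐)*19²) - 1*(-1046) = (73/7 - 76/7 + (⅐)*361) + 1046 = (73/7 - 76/7 + 361/7) + 1046 = 358/7 + 1046 = 7680/7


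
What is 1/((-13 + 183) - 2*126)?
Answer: -1/82 ≈ -0.012195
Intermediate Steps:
1/((-13 + 183) - 2*126) = 1/(170 - 252) = 1/(-82) = -1/82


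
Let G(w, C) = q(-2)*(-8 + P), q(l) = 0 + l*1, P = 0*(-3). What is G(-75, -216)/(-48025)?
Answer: -16/48025 ≈ -0.00033316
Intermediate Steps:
P = 0
q(l) = l (q(l) = 0 + l = l)
G(w, C) = 16 (G(w, C) = -2*(-8 + 0) = -2*(-8) = 16)
G(-75, -216)/(-48025) = 16/(-48025) = 16*(-1/48025) = -16/48025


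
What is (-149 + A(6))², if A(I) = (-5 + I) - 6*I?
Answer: 33856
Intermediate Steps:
A(I) = -5 - 5*I
(-149 + A(6))² = (-149 + (-5 - 5*6))² = (-149 + (-5 - 30))² = (-149 - 35)² = (-184)² = 33856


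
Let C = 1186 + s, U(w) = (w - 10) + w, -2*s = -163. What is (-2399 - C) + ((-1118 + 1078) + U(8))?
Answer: -7401/2 ≈ -3700.5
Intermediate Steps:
s = 163/2 (s = -1/2*(-163) = 163/2 ≈ 81.500)
U(w) = -10 + 2*w (U(w) = (-10 + w) + w = -10 + 2*w)
C = 2535/2 (C = 1186 + 163/2 = 2535/2 ≈ 1267.5)
(-2399 - C) + ((-1118 + 1078) + U(8)) = (-2399 - 1*2535/2) + ((-1118 + 1078) + (-10 + 2*8)) = (-2399 - 2535/2) + (-40 + (-10 + 16)) = -7333/2 + (-40 + 6) = -7333/2 - 34 = -7401/2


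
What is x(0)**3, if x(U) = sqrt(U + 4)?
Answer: 8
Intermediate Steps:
x(U) = sqrt(4 + U)
x(0)**3 = (sqrt(4 + 0))**3 = (sqrt(4))**3 = 2**3 = 8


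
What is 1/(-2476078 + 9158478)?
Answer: 1/6682400 ≈ 1.4965e-7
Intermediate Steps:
1/(-2476078 + 9158478) = 1/6682400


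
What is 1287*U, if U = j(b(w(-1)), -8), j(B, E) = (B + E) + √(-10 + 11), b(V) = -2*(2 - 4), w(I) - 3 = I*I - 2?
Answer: -3861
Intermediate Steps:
w(I) = 1 + I² (w(I) = 3 + (I*I - 2) = 3 + (I² - 2) = 3 + (-2 + I²) = 1 + I²)
b(V) = 4 (b(V) = -2*(-2) = 4)
j(B, E) = 1 + B + E (j(B, E) = (B + E) + √1 = (B + E) + 1 = 1 + B + E)
U = -3 (U = 1 + 4 - 8 = -3)
1287*U = 1287*(-3) = -3861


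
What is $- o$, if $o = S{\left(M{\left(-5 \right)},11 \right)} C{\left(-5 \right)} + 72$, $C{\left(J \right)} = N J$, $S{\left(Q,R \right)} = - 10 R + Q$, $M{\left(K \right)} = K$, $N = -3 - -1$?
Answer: $1078$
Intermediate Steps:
$N = -2$ ($N = -3 + 1 = -2$)
$S{\left(Q,R \right)} = Q - 10 R$
$C{\left(J \right)} = - 2 J$
$o = -1078$ ($o = \left(-5 - 110\right) \left(\left(-2\right) \left(-5\right)\right) + 72 = \left(-5 - 110\right) 10 + 72 = \left(-115\right) 10 + 72 = -1150 + 72 = -1078$)
$- o = \left(-1\right) \left(-1078\right) = 1078$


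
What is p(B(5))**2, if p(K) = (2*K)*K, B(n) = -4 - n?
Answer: 26244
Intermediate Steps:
p(K) = 2*K**2
p(B(5))**2 = (2*(-4 - 1*5)**2)**2 = (2*(-4 - 5)**2)**2 = (2*(-9)**2)**2 = (2*81)**2 = 162**2 = 26244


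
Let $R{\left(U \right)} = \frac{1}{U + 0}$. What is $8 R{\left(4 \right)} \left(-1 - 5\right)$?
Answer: $-12$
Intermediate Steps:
$R{\left(U \right)} = \frac{1}{U}$
$8 R{\left(4 \right)} \left(-1 - 5\right) = \frac{8}{4} \left(-1 - 5\right) = 8 \cdot \frac{1}{4} \left(-1 - 5\right) = 2 \left(-6\right) = -12$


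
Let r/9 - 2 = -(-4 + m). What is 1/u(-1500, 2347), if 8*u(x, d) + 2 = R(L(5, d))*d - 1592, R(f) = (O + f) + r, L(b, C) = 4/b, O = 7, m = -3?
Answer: 20/517049 ≈ 3.8681e-5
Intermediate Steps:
r = 81 (r = 18 + 9*(-(-4 - 3)) = 18 + 9*(-1*(-7)) = 18 + 9*7 = 18 + 63 = 81)
R(f) = 88 + f (R(f) = (7 + f) + 81 = 88 + f)
u(x, d) = -797/4 + 111*d/10 (u(x, d) = -¼ + ((88 + 4/5)*d - 1592)/8 = -¼ + ((88 + 4*(⅕))*d - 1592)/8 = -¼ + ((88 + ⅘)*d - 1592)/8 = -¼ + (444*d/5 - 1592)/8 = -¼ + (-1592 + 444*d/5)/8 = -¼ + (-199 + 111*d/10) = -797/4 + 111*d/10)
1/u(-1500, 2347) = 1/(-797/4 + (111/10)*2347) = 1/(-797/4 + 260517/10) = 1/(517049/20) = 20/517049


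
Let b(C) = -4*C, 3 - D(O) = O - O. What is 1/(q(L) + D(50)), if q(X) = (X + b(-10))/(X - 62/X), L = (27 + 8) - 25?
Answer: 19/307 ≈ 0.061889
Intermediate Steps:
D(O) = 3 (D(O) = 3 - (O - O) = 3 - 1*0 = 3 + 0 = 3)
L = 10 (L = 35 - 25 = 10)
q(X) = (40 + X)/(X - 62/X) (q(X) = (X - 4*(-10))/(X - 62/X) = (X + 40)/(X - 62/X) = (40 + X)/(X - 62/X))
1/(q(L) + D(50)) = 1/(10*(40 + 10)/(-62 + 10²) + 3) = 1/(10*50/(-62 + 100) + 3) = 1/(10*50/38 + 3) = 1/(10*(1/38)*50 + 3) = 1/(250/19 + 3) = 1/(307/19) = 19/307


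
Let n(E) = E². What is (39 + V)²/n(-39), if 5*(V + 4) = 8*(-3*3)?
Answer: 10609/38025 ≈ 0.27900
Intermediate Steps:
V = -92/5 (V = -4 + (8*(-3*3))/5 = -4 + (8*(-9))/5 = -4 + (⅕)*(-72) = -4 - 72/5 = -92/5 ≈ -18.400)
(39 + V)²/n(-39) = (39 - 92/5)²/((-39)²) = (103/5)²/1521 = (10609/25)*(1/1521) = 10609/38025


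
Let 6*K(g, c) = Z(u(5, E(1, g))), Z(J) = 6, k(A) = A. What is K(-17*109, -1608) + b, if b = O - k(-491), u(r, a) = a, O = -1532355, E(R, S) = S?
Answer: -1531863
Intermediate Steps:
K(g, c) = 1 (K(g, c) = (⅙)*6 = 1)
b = -1531864 (b = -1532355 - 1*(-491) = -1532355 + 491 = -1531864)
K(-17*109, -1608) + b = 1 - 1531864 = -1531863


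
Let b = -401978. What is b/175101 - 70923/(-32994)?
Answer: -1995683/13657878 ≈ -0.14612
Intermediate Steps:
b/175101 - 70923/(-32994) = -401978/175101 - 70923/(-32994) = -401978*1/175101 - 70923*(-1/32994) = -401978/175101 + 503/234 = -1995683/13657878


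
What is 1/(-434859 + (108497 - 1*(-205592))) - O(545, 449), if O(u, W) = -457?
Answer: 55191889/120770 ≈ 457.00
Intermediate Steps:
1/(-434859 + (108497 - 1*(-205592))) - O(545, 449) = 1/(-434859 + (108497 - 1*(-205592))) - 1*(-457) = 1/(-434859 + (108497 + 205592)) + 457 = 1/(-434859 + 314089) + 457 = 1/(-120770) + 457 = -1/120770 + 457 = 55191889/120770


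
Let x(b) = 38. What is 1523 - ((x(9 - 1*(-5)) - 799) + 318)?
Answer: 1966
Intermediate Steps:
1523 - ((x(9 - 1*(-5)) - 799) + 318) = 1523 - ((38 - 799) + 318) = 1523 - (-761 + 318) = 1523 - 1*(-443) = 1523 + 443 = 1966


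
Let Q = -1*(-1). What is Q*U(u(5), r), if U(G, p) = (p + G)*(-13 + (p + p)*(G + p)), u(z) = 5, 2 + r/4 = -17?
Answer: -765309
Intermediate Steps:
r = -76 (r = -8 + 4*(-17) = -8 - 68 = -76)
U(G, p) = (-13 + 2*p*(G + p))*(G + p) (U(G, p) = (G + p)*(-13 + (2*p)*(G + p)) = (G + p)*(-13 + 2*p*(G + p)) = (-13 + 2*p*(G + p))*(G + p))
Q = 1
Q*U(u(5), r) = 1*(-13*5 - 13*(-76) + 2*(-76)³ + 2*(-76)*5² + 4*5*(-76)²) = 1*(-65 + 988 + 2*(-438976) + 2*(-76)*25 + 4*5*5776) = 1*(-65 + 988 - 877952 - 3800 + 115520) = 1*(-765309) = -765309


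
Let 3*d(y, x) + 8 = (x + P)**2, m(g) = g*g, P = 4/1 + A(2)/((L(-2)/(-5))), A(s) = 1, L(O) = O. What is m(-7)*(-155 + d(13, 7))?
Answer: -56987/12 ≈ -4748.9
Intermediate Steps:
P = 13/2 (P = 4/1 + 1/(-2/(-5)) = 4*1 + 1/(-2*(-1/5)) = 4 + 1/(2/5) = 4 + 1*(5/2) = 4 + 5/2 = 13/2 ≈ 6.5000)
m(g) = g**2
d(y, x) = -8/3 + (13/2 + x)**2/3 (d(y, x) = -8/3 + (x + 13/2)**2/3 = -8/3 + (13/2 + x)**2/3)
m(-7)*(-155 + d(13, 7)) = (-7)**2*(-155 + (-8/3 + (13 + 2*7)**2/12)) = 49*(-155 + (-8/3 + (13 + 14)**2/12)) = 49*(-155 + (-8/3 + (1/12)*27**2)) = 49*(-155 + (-8/3 + (1/12)*729)) = 49*(-155 + (-8/3 + 243/4)) = 49*(-155 + 697/12) = 49*(-1163/12) = -56987/12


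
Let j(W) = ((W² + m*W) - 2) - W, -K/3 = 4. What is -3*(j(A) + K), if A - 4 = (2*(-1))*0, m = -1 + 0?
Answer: 18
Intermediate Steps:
m = -1
K = -12 (K = -3*4 = -12)
A = 4 (A = 4 + (2*(-1))*0 = 4 - 2*0 = 4 + 0 = 4)
j(W) = -2 + W² - 2*W (j(W) = ((W² - W) - 2) - W = (-2 + W² - W) - W = -2 + W² - 2*W)
-3*(j(A) + K) = -3*((-2 + 4² - 2*4) - 12) = -3*((-2 + 16 - 8) - 12) = -3*(6 - 12) = -3*(-6) = 18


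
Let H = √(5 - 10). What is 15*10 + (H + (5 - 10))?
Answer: 145 + I*√5 ≈ 145.0 + 2.2361*I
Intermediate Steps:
H = I*√5 (H = √(-5) = I*√5 ≈ 2.2361*I)
15*10 + (H + (5 - 10)) = 15*10 + (I*√5 + (5 - 10)) = 150 + (I*√5 - 5) = 150 + (-5 + I*√5) = 145 + I*√5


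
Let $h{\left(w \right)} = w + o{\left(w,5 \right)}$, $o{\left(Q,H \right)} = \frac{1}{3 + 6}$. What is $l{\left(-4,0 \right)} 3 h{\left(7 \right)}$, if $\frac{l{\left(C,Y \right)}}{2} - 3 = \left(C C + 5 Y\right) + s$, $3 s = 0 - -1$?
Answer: $\frac{7424}{9} \approx 824.89$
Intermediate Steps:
$s = \frac{1}{3}$ ($s = \frac{0 - -1}{3} = \frac{0 + 1}{3} = \frac{1}{3} \cdot 1 = \frac{1}{3} \approx 0.33333$)
$o{\left(Q,H \right)} = \frac{1}{9}$
$l{\left(C,Y \right)} = \frac{20}{3} + 2 C^{2} + 10 Y$ ($l{\left(C,Y \right)} = 6 + 2 \left(\left(C C + 5 Y\right) + \frac{1}{3}\right) = 6 + 2 \left(\left(C^{2} + 5 Y\right) + \frac{1}{3}\right) = 6 + 2 \left(\frac{1}{3} + C^{2} + 5 Y\right) = 6 + \left(\frac{2}{3} + 2 C^{2} + 10 Y\right) = \frac{20}{3} + 2 C^{2} + 10 Y$)
$h{\left(w \right)} = \frac{1}{9} + w$ ($h{\left(w \right)} = w + \frac{1}{9} = \frac{1}{9} + w$)
$l{\left(-4,0 \right)} 3 h{\left(7 \right)} = \left(\frac{20}{3} + 2 \left(-4\right)^{2} + 10 \cdot 0\right) 3 \left(\frac{1}{9} + 7\right) = \left(\frac{20}{3} + 2 \cdot 16 + 0\right) 3 \cdot \frac{64}{9} = \left(\frac{20}{3} + 32 + 0\right) 3 \cdot \frac{64}{9} = \frac{116}{3} \cdot 3 \cdot \frac{64}{9} = 116 \cdot \frac{64}{9} = \frac{7424}{9}$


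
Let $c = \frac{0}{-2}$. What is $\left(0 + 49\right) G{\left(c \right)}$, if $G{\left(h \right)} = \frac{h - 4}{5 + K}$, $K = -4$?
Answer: $-196$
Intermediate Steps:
$c = 0$ ($c = 0 \left(- \frac{1}{2}\right) = 0$)
$G{\left(h \right)} = -4 + h$ ($G{\left(h \right)} = \frac{h - 4}{5 - 4} = \frac{-4 + h}{1} = \left(-4 + h\right) 1 = -4 + h$)
$\left(0 + 49\right) G{\left(c \right)} = \left(0 + 49\right) \left(-4 + 0\right) = 49 \left(-4\right) = -196$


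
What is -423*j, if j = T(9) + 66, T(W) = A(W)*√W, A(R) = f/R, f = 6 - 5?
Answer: -28059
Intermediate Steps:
f = 1
A(R) = 1/R
T(W) = W^(-½) (T(W) = √W/W = W^(-½))
j = 199/3 (j = 9^(-½) + 66 = ⅓ + 66 = 199/3 ≈ 66.333)
-423*j = -423*199/3 = -28059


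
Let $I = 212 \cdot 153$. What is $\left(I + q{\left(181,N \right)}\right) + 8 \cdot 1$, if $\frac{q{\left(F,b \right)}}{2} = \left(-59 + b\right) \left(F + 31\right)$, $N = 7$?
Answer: $10396$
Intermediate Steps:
$q{\left(F,b \right)} = 2 \left(-59 + b\right) \left(31 + F\right)$ ($q{\left(F,b \right)} = 2 \left(-59 + b\right) \left(F + 31\right) = 2 \left(-59 + b\right) \left(31 + F\right)$)
$I = 32436$
$\left(I + q{\left(181,N \right)}\right) + 8 \cdot 1 = \left(32436 + \left(-3658 - 21358 + 62 \cdot 7 + 2 \cdot 181 \cdot 7\right)\right) + 8 \cdot 1 = \left(32436 + \left(-3658 - 21358 + 434 + 2534\right)\right) + 8 = \left(32436 - 22048\right) + 8 = 10388 + 8 = 10396$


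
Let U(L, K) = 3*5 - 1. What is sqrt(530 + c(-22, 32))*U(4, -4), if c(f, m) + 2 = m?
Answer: 56*sqrt(35) ≈ 331.30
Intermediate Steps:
U(L, K) = 14 (U(L, K) = 15 - 1 = 14)
c(f, m) = -2 + m
sqrt(530 + c(-22, 32))*U(4, -4) = sqrt(530 + (-2 + 32))*14 = sqrt(530 + 30)*14 = sqrt(560)*14 = (4*sqrt(35))*14 = 56*sqrt(35)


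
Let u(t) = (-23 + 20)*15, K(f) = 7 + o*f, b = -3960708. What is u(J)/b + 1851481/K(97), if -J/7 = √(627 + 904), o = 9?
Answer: 611097970679/290451920 ≈ 2104.0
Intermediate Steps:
K(f) = 7 + 9*f
J = -7*√1531 (J = -7*√(627 + 904) = -7*√1531 ≈ -273.90)
u(t) = -45 (u(t) = -3*15 = -45)
u(J)/b + 1851481/K(97) = -45/(-3960708) + 1851481/(7 + 9*97) = -45*(-1/3960708) + 1851481/(7 + 873) = 15/1320236 + 1851481/880 = 611097970679/290451920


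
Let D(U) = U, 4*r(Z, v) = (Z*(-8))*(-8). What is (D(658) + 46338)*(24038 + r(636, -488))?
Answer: 1607921144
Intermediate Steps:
r(Z, v) = 16*Z (r(Z, v) = ((Z*(-8))*(-8))/4 = (-8*Z*(-8))/4 = (64*Z)/4 = 16*Z)
(D(658) + 46338)*(24038 + r(636, -488)) = (658 + 46338)*(24038 + 16*636) = 46996*(24038 + 10176) = 46996*34214 = 1607921144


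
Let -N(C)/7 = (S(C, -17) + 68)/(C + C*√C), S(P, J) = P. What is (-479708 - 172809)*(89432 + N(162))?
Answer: -4726831190449/81 + 3262585*√2/9 ≈ -5.8355e+10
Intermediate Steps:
N(C) = -7*(68 + C)/(C + C^(3/2)) (N(C) = -7*(C + 68)/(C + C*√C) = -7*(68 + C)/(C + C^(3/2)))
(-479708 - 172809)*(89432 + N(162)) = (-479708 - 172809)*(89432 + 7*(-68 - 1*162)/(162 + 162^(3/2))) = -652517*(89432 + 7*(-68 - 162)/(162 + 1458*√2)) = -652517*(89432 + 7*(-230)/(162 + 1458*√2)) = -652517*(89432 - 1610/(162 + 1458*√2)) = -58355900344 + 1050552370/(162 + 1458*√2)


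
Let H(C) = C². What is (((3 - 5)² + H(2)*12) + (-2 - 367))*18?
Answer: -5706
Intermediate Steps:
(((3 - 5)² + H(2)*12) + (-2 - 367))*18 = (((3 - 5)² + 2²*12) + (-2 - 367))*18 = (((-2)² + 4*12) - 369)*18 = ((4 + 48) - 369)*18 = (52 - 369)*18 = -317*18 = -5706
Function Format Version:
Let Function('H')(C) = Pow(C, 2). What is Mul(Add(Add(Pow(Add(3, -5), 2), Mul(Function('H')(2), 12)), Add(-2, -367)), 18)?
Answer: -5706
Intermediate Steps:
Mul(Add(Add(Pow(Add(3, -5), 2), Mul(Function('H')(2), 12)), Add(-2, -367)), 18) = Mul(Add(Add(Pow(Add(3, -5), 2), Mul(Pow(2, 2), 12)), Add(-2, -367)), 18) = Mul(Add(Add(Pow(-2, 2), Mul(4, 12)), -369), 18) = Mul(Add(Add(4, 48), -369), 18) = Mul(Add(52, -369), 18) = Mul(-317, 18) = -5706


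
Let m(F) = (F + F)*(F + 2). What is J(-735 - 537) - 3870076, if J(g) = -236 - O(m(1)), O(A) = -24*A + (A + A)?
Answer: -3870180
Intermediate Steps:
m(F) = 2*F*(2 + F) (m(F) = (2*F)*(2 + F) = 2*F*(2 + F))
O(A) = -22*A (O(A) = -24*A + 2*A = -22*A)
J(g) = -104 (J(g) = -236 - (-22)*2*1*(2 + 1) = -236 - (-22)*2*1*3 = -236 - (-22)*6 = -236 - 1*(-132) = -236 + 132 = -104)
J(-735 - 537) - 3870076 = -104 - 3870076 = -3870180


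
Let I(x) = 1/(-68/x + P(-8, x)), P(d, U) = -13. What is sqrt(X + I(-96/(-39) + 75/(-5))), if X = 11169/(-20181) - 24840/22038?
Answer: I*sqrt(1756264132778794730)/984345635 ≈ 1.3463*I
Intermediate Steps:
I(x) = 1/(-13 - 68/x) (I(x) = 1/(-68/x - 13) = 1/(-13 - 68/x))
X = -41524359/24708271 (X = 11169*(-1/20181) - 24840*1/22038 = -3723/6727 - 4140/3673 = -41524359/24708271 ≈ -1.6806)
sqrt(X + I(-96/(-39) + 75/(-5))) = sqrt(-41524359/24708271 + (-96/(-39) + 75/(-5))/(-68 - 13*(-96/(-39) + 75/(-5)))) = sqrt(-41524359/24708271 + (-96*(-1/39) + 75*(-1/5))/(-68 - 13*(-96*(-1/39) + 75*(-1/5)))) = sqrt(-41524359/24708271 + (32/13 - 15)/(-68 - 13*(32/13 - 15))) = sqrt(-41524359/24708271 - 163/(13*(-68 - 13*(-163/13)))) = sqrt(-41524359/24708271 - 163/(13*(-68 + 163))) = sqrt(-41524359/24708271 - 163/13/95) = sqrt(-41524359/24708271 - 163/13*1/95) = sqrt(-41524359/24708271 - 163/1235) = sqrt(-55310031538/30514714685) = I*sqrt(1756264132778794730)/984345635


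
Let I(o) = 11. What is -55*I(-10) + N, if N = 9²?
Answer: -524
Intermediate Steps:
N = 81
-55*I(-10) + N = -55*11 + 81 = -605 + 81 = -524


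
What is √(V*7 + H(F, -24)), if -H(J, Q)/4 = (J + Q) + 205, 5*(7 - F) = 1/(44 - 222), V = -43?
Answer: 7*I*√4255535/445 ≈ 32.45*I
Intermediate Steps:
F = 6231/890 (F = 7 - 1/(5*(44 - 222)) = 7 - ⅕/(-178) = 7 - ⅕*(-1/178) = 7 + 1/890 = 6231/890 ≈ 7.0011)
H(J, Q) = -820 - 4*J - 4*Q (H(J, Q) = -4*((J + Q) + 205) = -4*(205 + J + Q) = -820 - 4*J - 4*Q)
√(V*7 + H(F, -24)) = √(-43*7 + (-820 - 4*6231/890 - 4*(-24))) = √(-301 + (-820 - 12462/445 + 96)) = √(-301 - 334642/445) = √(-468587/445) = 7*I*√4255535/445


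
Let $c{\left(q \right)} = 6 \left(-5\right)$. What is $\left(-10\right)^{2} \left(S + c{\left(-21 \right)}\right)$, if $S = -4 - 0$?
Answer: $-3400$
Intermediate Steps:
$S = -4$ ($S = -4 + 0 = -4$)
$c{\left(q \right)} = -30$
$\left(-10\right)^{2} \left(S + c{\left(-21 \right)}\right) = \left(-10\right)^{2} \left(-4 - 30\right) = 100 \left(-34\right) = -3400$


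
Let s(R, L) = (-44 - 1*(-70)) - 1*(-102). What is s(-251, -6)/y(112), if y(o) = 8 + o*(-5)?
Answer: -16/69 ≈ -0.23188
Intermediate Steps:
s(R, L) = 128 (s(R, L) = (-44 + 70) + 102 = 26 + 102 = 128)
y(o) = 8 - 5*o
s(-251, -6)/y(112) = 128/(8 - 5*112) = 128/(8 - 560) = 128/(-552) = 128*(-1/552) = -16/69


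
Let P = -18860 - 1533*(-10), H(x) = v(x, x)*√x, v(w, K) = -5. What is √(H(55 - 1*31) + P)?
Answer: √(-3530 - 10*√6) ≈ 59.62*I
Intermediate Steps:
H(x) = -5*√x
P = -3530 (P = -18860 + 15330 = -3530)
√(H(55 - 1*31) + P) = √(-5*√(55 - 1*31) - 3530) = √(-5*√(55 - 31) - 3530) = √(-10*√6 - 3530) = √(-3530 - 10*√6)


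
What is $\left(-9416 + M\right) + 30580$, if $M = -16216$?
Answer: $4948$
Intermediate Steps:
$\left(-9416 + M\right) + 30580 = \left(-9416 - 16216\right) + 30580 = -25632 + 30580 = 4948$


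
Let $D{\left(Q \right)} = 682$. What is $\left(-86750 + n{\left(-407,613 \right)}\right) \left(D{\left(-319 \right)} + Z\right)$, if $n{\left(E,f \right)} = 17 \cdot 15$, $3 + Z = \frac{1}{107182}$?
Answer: $- \frac{6294810200605}{107182} \approx -5.873 \cdot 10^{7}$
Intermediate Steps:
$Z = - \frac{321545}{107182}$ ($Z = -3 + \frac{1}{107182} = - \frac{321545}{107182} \approx -3.0$)
$n{\left(E,f \right)} = 255$
$\left(-86750 + n{\left(-407,613 \right)}\right) \left(D{\left(-319 \right)} + Z\right) = \left(-86750 + 255\right) \left(682 - \frac{321545}{107182}\right) = \left(-86495\right) \frac{72776579}{107182} = - \frac{6294810200605}{107182}$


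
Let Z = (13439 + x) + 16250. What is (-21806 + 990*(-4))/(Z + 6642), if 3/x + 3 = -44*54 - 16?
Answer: -30854785/43506371 ≈ -0.70920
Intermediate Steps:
x = -3/2395 (x = 3/(-3 + (-44*54 - 16)) = 3/(-3 + (-2376 - 16)) = 3/(-3 - 2392) = 3/(-2395) = 3*(-1/2395) = -3/2395 ≈ -0.0012526)
Z = 71105152/2395 (Z = (13439 - 3/2395) + 16250 = 32186402/2395 + 16250 = 71105152/2395 ≈ 29689.)
(-21806 + 990*(-4))/(Z + 6642) = (-21806 + 990*(-4))/(71105152/2395 + 6642) = (-21806 - 3960)/(87012742/2395) = -25766*2395/87012742 = -30854785/43506371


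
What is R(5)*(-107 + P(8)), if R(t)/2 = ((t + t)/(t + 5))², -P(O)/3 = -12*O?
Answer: 362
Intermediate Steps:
P(O) = 36*O (P(O) = -(-36)*O = 36*O)
R(t) = 8*t²/(5 + t)² (R(t) = 2*((t + t)/(t + 5))² = 2*((2*t)/(5 + t))² = 2*(2*t/(5 + t))² = 2*(4*t²/(5 + t)²) = 8*t²/(5 + t)²)
R(5)*(-107 + P(8)) = (8*5²/(5 + 5)²)*(-107 + 36*8) = (8*25/10²)*(-107 + 288) = (8*25*(1/100))*181 = 2*181 = 362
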